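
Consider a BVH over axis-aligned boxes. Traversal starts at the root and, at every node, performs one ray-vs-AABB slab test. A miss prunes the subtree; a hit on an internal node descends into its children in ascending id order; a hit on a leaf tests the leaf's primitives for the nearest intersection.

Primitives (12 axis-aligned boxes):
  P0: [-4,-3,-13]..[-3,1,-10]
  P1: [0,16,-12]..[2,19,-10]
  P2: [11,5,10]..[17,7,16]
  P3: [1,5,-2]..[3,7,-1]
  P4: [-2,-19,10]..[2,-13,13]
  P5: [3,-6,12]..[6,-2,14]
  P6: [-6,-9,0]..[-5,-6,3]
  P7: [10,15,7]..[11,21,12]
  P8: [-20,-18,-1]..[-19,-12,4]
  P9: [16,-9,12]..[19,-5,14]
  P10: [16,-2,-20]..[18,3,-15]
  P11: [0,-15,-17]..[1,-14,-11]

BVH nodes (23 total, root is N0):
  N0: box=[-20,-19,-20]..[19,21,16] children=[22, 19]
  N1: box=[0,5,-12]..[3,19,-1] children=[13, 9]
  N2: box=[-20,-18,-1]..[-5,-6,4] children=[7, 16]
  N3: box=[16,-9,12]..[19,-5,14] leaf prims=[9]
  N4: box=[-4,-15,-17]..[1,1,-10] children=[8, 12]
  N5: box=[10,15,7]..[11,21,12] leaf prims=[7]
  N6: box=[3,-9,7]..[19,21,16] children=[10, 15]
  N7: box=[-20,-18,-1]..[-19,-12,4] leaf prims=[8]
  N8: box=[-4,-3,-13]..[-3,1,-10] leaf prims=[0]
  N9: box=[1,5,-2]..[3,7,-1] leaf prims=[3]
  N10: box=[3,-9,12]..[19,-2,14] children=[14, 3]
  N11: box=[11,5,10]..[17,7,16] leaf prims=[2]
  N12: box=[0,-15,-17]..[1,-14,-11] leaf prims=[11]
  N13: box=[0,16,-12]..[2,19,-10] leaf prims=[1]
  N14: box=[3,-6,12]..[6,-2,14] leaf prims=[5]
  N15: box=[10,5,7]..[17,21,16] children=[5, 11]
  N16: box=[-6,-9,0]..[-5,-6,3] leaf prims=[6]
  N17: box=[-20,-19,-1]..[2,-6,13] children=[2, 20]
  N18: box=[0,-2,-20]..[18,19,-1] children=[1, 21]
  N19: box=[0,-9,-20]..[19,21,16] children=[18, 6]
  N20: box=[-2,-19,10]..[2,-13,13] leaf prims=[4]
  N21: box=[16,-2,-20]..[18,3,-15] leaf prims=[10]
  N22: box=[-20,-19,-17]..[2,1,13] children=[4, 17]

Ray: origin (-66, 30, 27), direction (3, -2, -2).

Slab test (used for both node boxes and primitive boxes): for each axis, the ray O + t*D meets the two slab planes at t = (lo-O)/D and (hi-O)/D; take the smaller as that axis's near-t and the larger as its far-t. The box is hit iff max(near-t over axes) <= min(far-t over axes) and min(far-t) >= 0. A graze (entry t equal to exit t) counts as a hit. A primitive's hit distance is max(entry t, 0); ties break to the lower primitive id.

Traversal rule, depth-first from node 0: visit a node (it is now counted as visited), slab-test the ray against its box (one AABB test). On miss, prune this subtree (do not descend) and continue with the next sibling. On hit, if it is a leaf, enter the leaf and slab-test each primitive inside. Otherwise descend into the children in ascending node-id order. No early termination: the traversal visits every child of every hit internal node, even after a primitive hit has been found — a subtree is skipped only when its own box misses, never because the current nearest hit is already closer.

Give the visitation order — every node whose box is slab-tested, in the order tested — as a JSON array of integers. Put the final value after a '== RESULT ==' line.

Trace the traversal:
N0 x:[46/3,85/3] y:[9/2,49/2] z:[11/2,47/2] -> hit [46/3,47/2], descend [19, 22]
  N19 x:[22,85/3] y:[9/2,39/2] z:[11/2,47/2] -> miss, prune
  N22 x:[46/3,68/3] y:[29/2,49/2] z:[7,22] -> hit [46/3,22], descend [4, 17]
    N4 x:[62/3,67/3] y:[29/2,45/2] z:[37/2,22] -> hit [62/3,22], descend [8, 12]
      N8 x:[62/3,21] y:[29/2,33/2] z:[37/2,20] -> miss, prune
      N12 x:[22,67/3] y:[22,45/2] z:[19,22] -> hit [22,22] leaf, test {P11@t=22}
    N17 x:[46/3,68/3] y:[18,49/2] z:[7,14] -> miss, prune

Summary -> nodes [0, 19, 22, 4, 8, 12, 17]; box-tests=7; leaf-entries=1; first=P11

== RESULT ==
[0, 19, 22, 4, 8, 12, 17]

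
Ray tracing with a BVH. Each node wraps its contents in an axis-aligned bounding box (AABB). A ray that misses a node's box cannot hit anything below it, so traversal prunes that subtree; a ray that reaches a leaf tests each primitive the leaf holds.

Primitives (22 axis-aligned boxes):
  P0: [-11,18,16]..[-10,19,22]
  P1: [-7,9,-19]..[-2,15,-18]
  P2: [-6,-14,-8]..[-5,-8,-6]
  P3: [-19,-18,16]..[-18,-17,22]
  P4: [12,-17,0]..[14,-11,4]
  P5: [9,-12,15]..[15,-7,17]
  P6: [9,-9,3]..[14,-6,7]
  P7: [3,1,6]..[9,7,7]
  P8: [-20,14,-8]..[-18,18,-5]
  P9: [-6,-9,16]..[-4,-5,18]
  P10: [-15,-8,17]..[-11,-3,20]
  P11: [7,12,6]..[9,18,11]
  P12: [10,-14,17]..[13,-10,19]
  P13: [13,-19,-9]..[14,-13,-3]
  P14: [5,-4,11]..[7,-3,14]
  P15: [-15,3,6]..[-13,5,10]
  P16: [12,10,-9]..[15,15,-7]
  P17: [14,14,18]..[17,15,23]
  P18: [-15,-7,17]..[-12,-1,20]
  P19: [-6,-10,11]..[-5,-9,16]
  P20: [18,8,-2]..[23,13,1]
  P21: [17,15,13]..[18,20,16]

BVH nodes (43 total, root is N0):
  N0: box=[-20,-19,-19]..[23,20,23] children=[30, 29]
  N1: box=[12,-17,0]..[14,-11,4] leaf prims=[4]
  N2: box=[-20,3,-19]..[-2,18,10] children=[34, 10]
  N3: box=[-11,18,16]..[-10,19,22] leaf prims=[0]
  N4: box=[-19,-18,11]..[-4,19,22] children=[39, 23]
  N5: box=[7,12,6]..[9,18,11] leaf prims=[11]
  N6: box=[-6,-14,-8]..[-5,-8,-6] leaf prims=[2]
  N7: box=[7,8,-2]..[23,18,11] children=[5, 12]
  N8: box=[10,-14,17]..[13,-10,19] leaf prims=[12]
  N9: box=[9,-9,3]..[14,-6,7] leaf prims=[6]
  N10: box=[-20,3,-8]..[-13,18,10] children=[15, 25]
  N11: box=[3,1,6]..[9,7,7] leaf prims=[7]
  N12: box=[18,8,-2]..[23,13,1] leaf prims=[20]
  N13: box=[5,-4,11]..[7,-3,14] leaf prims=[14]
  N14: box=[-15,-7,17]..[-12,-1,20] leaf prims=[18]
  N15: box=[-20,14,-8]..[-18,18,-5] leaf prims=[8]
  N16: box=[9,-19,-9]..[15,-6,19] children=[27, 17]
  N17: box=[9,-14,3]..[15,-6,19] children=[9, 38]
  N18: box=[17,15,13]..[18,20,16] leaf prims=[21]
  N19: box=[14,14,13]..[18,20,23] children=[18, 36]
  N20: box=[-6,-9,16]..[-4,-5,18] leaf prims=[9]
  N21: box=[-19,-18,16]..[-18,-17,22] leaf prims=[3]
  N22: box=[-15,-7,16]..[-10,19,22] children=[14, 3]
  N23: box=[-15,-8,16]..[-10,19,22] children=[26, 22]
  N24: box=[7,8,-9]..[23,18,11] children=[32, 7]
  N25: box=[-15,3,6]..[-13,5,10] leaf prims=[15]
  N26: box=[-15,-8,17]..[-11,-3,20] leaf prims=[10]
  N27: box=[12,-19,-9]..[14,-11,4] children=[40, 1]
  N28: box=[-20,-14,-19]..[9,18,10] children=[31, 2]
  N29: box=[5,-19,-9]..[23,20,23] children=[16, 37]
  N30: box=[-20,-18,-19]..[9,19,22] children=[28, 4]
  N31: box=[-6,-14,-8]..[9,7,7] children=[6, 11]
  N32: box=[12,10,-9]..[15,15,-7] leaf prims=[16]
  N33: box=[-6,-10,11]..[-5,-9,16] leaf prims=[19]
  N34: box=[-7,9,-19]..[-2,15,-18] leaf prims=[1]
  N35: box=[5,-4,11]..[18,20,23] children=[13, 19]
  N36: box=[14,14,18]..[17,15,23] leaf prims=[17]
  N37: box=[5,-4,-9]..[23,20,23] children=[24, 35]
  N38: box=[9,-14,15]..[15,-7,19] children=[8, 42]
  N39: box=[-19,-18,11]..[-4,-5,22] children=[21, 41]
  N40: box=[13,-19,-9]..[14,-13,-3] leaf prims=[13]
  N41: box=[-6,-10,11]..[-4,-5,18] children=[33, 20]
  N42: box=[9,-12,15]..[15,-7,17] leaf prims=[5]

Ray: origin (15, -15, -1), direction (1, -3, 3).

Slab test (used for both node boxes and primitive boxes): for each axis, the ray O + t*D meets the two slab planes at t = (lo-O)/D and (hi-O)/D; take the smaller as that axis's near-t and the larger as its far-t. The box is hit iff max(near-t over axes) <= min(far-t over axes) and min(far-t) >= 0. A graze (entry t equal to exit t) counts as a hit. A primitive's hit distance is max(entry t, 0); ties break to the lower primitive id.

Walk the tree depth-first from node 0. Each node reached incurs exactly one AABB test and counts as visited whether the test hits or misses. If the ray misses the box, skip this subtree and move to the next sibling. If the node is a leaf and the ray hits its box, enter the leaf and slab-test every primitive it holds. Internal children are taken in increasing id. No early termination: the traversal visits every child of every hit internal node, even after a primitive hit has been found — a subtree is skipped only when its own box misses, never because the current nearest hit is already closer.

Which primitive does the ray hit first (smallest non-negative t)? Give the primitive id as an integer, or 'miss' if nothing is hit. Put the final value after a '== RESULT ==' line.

Traverse from the root:
N0 x:[-35,8] y:[-35/3,4/3] z:[-6,8] -> hit [-6,4/3], descend [29, 30]
  N29 x:[-10,8] y:[-35/3,4/3] z:[-8/3,8] -> hit [-8/3,4/3], descend [16, 37]
    N16 x:[-6,0] y:[-3,4/3] z:[-8/3,20/3] -> hit [-8/3,0], descend [17, 27]
      N17 x:[-6,0] y:[-3,-1/3] z:[4/3,20/3] -> miss, prune
      N27 x:[-3,-1] y:[-4/3,4/3] z:[-8/3,5/3] -> miss, prune
    N37 x:[-10,8] y:[-35/3,-11/3] z:[-8/3,8] -> miss, prune
  N30 x:[-35,-6] y:[-34/3,1] z:[-6,23/3] -> miss, prune

order=[0, 29, 16, 17, 27, 37, 30]  |boxes|=7  |leaves|=0  hit=miss

== RESULT ==
miss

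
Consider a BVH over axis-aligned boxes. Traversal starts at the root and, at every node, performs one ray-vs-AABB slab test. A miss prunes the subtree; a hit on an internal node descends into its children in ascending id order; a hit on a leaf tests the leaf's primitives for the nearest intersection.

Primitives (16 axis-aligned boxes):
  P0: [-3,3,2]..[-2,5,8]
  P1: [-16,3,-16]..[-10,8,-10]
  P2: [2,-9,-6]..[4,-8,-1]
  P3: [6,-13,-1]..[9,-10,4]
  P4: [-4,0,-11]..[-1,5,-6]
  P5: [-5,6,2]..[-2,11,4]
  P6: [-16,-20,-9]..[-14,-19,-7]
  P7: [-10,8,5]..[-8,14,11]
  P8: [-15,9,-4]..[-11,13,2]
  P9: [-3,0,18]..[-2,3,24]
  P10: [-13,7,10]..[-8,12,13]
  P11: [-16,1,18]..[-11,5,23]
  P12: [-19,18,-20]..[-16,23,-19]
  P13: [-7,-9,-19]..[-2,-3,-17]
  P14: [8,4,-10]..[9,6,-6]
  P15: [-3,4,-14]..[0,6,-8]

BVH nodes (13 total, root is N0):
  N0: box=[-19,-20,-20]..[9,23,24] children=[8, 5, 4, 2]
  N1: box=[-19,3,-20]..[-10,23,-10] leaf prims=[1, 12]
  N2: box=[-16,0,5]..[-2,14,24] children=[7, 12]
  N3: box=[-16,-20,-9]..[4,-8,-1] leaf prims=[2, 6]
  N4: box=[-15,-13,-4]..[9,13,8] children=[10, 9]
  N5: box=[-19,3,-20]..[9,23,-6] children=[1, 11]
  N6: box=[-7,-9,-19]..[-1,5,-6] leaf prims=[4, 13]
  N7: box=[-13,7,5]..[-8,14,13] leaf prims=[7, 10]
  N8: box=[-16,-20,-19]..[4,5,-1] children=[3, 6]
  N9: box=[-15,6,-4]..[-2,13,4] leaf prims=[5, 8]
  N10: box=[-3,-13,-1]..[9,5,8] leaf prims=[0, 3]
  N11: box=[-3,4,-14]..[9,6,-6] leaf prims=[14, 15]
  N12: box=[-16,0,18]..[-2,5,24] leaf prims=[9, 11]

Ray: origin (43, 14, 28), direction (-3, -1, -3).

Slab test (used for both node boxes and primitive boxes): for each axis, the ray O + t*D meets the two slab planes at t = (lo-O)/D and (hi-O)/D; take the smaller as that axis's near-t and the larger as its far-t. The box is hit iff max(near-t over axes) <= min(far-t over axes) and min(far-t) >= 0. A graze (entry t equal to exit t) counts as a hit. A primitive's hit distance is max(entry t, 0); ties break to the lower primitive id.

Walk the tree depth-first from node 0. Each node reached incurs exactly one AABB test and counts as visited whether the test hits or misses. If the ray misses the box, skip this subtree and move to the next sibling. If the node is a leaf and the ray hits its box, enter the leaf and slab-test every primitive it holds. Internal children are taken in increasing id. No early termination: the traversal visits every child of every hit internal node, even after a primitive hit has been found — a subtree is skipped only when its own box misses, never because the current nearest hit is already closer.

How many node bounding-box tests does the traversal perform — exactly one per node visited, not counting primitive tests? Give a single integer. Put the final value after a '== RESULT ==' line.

Traverse from the root:
N0 x:[34/3,62/3] y:[-9,34] z:[4/3,16] -> hit [34/3,16], descend [2, 4, 5, 8]
  N2 x:[15,59/3] y:[0,14] z:[4/3,23/3] -> miss, prune
  N4 x:[34/3,58/3] y:[1,27] z:[20/3,32/3] -> miss, prune
  N5 x:[34/3,62/3] y:[-9,11] z:[34/3,16] -> miss, prune
  N8 x:[13,59/3] y:[9,34] z:[29/3,47/3] -> hit [13,47/3], descend [3, 6]
    N3 x:[13,59/3] y:[22,34] z:[29/3,37/3] -> miss, prune
    N6 x:[44/3,50/3] y:[9,23] z:[34/3,47/3] -> hit [44/3,47/3] leaf, test {P4(miss), P13(miss)}

7 AABB tests over nodes [0, 2, 4, 5, 8, 3, 6]; 1 leaf entered; closest miss.

== RESULT ==
7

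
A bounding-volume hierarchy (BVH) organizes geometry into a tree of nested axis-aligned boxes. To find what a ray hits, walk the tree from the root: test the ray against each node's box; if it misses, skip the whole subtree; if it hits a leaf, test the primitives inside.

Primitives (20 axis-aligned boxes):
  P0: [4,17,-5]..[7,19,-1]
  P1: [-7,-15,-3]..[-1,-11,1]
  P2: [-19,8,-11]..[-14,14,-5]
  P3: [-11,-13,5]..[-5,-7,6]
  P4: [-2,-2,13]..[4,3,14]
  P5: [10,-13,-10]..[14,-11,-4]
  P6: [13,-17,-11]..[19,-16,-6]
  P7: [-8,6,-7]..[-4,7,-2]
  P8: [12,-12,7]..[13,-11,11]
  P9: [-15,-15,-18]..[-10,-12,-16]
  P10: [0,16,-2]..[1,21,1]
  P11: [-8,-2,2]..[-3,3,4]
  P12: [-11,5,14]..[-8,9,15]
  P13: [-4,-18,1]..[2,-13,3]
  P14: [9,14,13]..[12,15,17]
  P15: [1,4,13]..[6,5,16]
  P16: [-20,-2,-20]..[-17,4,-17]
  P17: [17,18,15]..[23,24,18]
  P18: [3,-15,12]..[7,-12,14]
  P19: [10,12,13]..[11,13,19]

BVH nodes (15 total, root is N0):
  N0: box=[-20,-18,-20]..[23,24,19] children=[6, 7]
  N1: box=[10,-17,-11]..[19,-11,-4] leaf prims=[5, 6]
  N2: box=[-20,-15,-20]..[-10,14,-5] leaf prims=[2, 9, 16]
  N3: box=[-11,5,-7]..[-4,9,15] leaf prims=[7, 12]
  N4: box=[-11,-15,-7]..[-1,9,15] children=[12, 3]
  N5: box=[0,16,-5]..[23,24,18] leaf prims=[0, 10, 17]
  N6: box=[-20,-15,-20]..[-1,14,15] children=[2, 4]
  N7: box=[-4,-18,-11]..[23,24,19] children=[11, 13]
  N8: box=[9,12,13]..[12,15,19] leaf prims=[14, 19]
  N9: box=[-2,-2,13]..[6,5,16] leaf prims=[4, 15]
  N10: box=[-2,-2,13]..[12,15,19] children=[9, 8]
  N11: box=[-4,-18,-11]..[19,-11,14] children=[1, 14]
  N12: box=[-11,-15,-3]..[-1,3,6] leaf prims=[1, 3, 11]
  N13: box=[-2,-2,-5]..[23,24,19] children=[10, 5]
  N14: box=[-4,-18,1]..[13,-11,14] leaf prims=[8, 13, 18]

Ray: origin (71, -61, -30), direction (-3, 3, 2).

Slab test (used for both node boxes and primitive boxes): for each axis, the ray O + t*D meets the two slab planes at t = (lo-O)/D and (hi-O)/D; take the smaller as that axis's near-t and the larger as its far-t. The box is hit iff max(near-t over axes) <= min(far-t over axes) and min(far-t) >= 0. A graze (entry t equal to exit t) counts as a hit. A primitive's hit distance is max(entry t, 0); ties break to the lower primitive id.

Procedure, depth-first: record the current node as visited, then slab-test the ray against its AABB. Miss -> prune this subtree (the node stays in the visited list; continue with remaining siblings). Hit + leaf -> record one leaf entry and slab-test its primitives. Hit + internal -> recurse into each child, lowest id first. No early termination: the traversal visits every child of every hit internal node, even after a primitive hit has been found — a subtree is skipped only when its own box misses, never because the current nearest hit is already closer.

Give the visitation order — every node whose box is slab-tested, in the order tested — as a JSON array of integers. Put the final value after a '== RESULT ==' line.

Walk:
N0 x:[16,91/3] y:[43/3,85/3] z:[5,49/2] -> hit [16,49/2], descend [6, 7]
  N6 x:[24,91/3] y:[46/3,25] z:[5,45/2] -> miss, prune
  N7 x:[16,25] y:[43/3,85/3] z:[19/2,49/2] -> hit [16,49/2], descend [11, 13]
    N11 x:[52/3,25] y:[43/3,50/3] z:[19/2,22] -> miss, prune
    N13 x:[16,73/3] y:[59/3,85/3] z:[25/2,49/2] -> hit [59/3,73/3], descend [5, 10]
      N5 x:[16,71/3] y:[77/3,85/3] z:[25/2,24] -> miss, prune
      N10 x:[59/3,73/3] y:[59/3,76/3] z:[43/2,49/2] -> hit [43/2,73/3], descend [8, 9]
        N8 x:[59/3,62/3] y:[73/3,76/3] z:[43/2,49/2] -> miss, prune
        N9 x:[65/3,73/3] y:[59/3,22] z:[43/2,23] -> hit [65/3,22] leaf, test {P4(miss), P15@t=65/3}

9 AABB tests over nodes [0, 6, 7, 11, 13, 5, 10, 8, 9]; 1 leaf entered; closest P15.

== RESULT ==
[0, 6, 7, 11, 13, 5, 10, 8, 9]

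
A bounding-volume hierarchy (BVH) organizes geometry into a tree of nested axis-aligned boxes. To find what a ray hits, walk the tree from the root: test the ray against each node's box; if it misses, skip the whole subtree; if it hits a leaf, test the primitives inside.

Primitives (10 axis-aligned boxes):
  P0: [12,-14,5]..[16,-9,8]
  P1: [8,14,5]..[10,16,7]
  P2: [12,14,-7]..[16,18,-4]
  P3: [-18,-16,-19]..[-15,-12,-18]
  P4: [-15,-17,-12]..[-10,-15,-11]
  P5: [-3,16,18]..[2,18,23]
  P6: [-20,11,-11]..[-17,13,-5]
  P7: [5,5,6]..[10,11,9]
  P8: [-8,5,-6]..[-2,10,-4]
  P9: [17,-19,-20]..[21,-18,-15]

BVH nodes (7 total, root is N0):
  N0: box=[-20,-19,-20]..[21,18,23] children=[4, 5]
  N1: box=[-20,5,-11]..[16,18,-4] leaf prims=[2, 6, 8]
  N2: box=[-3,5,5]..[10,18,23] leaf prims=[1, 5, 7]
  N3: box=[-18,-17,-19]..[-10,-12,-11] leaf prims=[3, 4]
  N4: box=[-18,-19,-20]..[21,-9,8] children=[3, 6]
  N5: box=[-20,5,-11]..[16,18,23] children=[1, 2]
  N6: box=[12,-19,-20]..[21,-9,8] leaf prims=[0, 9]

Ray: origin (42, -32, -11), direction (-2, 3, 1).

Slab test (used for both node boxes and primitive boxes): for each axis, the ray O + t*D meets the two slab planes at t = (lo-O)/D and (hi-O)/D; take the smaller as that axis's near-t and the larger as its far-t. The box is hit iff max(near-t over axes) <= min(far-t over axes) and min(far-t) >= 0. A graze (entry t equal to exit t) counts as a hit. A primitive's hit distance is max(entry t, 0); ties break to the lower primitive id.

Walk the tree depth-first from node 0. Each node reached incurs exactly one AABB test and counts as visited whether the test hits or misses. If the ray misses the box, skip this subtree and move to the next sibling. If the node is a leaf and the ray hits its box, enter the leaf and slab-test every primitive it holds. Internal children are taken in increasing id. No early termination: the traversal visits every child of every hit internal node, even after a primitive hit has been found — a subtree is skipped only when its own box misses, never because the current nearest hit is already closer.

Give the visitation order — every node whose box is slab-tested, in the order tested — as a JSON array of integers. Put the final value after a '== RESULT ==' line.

Traverse from the root:
N0 x:[21/2,31] y:[13/3,50/3] z:[-9,34] -> hit [21/2,50/3], descend [4, 5]
  N4 x:[21/2,30] y:[13/3,23/3] z:[-9,19] -> miss, prune
  N5 x:[13,31] y:[37/3,50/3] z:[0,34] -> hit [13,50/3], descend [1, 2]
    N1 x:[13,31] y:[37/3,50/3] z:[0,7] -> miss, prune
    N2 x:[16,45/2] y:[37/3,50/3] z:[16,34] -> hit [16,50/3] leaf, test {P1@t=16, P5(miss), P7(miss)}

order=[0, 4, 5, 1, 2]  |boxes|=5  |leaves|=1  hit=P1

== RESULT ==
[0, 4, 5, 1, 2]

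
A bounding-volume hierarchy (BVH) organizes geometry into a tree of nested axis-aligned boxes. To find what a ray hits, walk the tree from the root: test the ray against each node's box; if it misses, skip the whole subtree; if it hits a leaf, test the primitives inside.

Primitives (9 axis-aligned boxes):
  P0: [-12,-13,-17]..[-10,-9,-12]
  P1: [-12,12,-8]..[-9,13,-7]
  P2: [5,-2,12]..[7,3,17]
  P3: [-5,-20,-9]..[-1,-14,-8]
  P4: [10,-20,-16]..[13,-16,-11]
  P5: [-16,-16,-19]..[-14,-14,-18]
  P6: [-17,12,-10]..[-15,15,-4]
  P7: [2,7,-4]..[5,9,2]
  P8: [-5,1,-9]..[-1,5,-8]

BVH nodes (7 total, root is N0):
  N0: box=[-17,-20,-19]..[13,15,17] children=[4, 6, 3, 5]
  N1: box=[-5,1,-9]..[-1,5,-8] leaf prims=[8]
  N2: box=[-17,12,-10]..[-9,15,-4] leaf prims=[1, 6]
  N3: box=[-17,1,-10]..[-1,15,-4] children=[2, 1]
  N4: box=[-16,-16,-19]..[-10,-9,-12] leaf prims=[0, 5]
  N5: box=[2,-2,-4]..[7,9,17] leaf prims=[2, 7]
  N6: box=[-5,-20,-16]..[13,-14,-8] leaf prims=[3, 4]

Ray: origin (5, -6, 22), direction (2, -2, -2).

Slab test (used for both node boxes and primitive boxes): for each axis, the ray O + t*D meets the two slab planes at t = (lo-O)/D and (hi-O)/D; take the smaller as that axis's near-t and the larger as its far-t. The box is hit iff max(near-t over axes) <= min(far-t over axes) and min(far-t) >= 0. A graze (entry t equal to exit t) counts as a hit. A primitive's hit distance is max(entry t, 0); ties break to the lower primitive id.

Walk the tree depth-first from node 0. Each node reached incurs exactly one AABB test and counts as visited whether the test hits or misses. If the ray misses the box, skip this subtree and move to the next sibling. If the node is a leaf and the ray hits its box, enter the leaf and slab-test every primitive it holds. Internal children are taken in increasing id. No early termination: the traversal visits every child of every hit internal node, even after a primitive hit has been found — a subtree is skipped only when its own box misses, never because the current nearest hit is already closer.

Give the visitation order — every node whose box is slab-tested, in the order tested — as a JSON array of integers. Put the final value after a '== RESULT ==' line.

Walk:
N0 x:[-11,4] y:[-21/2,7] z:[5/2,41/2] -> hit [5/2,4], descend [3, 4, 5, 6]
  N3 x:[-11,-3] y:[-21/2,-7/2] z:[13,16] -> miss, prune
  N4 x:[-21/2,-15/2] y:[3/2,5] z:[17,41/2] -> miss, prune
  N5 x:[-3/2,1] y:[-15/2,-2] z:[5/2,13] -> miss, prune
  N6 x:[-5,4] y:[4,7] z:[15,19] -> miss, prune

order=[0, 3, 4, 5, 6]  |boxes|=5  |leaves|=0  hit=miss

== RESULT ==
[0, 3, 4, 5, 6]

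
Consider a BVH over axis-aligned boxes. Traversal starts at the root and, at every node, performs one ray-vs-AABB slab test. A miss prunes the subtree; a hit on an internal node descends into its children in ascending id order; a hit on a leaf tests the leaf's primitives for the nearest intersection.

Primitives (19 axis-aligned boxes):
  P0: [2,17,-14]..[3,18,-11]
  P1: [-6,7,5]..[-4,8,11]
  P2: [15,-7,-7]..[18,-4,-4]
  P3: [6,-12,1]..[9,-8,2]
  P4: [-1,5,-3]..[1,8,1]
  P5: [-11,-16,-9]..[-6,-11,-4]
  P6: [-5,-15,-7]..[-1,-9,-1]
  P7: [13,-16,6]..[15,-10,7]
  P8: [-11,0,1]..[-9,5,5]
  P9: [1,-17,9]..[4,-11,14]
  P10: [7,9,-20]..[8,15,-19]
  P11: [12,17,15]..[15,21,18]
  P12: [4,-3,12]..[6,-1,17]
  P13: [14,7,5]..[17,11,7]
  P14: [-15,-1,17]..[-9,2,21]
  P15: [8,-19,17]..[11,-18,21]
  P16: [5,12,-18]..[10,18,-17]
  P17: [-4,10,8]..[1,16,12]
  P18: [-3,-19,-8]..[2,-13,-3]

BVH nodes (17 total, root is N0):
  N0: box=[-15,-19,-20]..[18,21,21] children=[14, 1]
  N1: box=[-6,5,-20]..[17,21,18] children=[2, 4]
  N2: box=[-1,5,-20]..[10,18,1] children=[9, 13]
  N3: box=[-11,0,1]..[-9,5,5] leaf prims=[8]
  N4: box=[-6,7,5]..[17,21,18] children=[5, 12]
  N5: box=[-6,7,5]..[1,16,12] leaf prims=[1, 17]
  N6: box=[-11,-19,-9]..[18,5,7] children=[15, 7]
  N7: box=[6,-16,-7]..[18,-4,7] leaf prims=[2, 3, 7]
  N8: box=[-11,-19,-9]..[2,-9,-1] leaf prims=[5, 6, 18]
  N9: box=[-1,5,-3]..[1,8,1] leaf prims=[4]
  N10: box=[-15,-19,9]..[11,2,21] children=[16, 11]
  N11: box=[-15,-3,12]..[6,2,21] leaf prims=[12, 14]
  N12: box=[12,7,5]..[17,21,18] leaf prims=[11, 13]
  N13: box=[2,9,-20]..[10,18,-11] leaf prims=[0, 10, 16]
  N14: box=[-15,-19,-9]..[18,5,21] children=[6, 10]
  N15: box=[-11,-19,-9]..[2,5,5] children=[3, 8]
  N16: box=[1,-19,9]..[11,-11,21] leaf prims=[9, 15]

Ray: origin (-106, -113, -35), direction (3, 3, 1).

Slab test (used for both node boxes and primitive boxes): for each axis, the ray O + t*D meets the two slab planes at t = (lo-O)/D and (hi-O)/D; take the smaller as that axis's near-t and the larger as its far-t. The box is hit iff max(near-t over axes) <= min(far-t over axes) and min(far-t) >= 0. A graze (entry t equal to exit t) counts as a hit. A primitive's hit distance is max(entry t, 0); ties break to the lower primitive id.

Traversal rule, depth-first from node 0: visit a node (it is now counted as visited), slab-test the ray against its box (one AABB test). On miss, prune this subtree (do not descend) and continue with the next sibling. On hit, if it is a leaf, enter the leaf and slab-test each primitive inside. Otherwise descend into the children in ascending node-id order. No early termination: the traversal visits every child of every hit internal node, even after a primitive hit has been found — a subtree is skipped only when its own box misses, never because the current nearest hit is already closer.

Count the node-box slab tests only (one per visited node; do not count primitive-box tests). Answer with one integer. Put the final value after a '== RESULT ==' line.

Walk:
N0 x:[91/3,124/3] y:[94/3,134/3] z:[15,56] -> hit [94/3,124/3], descend [1, 14]
  N1 x:[100/3,41] y:[118/3,134/3] z:[15,53] -> hit [118/3,41], descend [2, 4]
    N2 x:[35,116/3] y:[118/3,131/3] z:[15,36] -> miss, prune
    N4 x:[100/3,41] y:[40,134/3] z:[40,53] -> hit [40,41], descend [5, 12]
      N5 x:[100/3,107/3] y:[40,43] z:[40,47] -> miss, prune
      N12 x:[118/3,41] y:[40,134/3] z:[40,53] -> hit [40,41] leaf, test {P11(miss), P13@t=40}
  N14 x:[91/3,124/3] y:[94/3,118/3] z:[26,56] -> hit [94/3,118/3], descend [6, 10]
    N6 x:[95/3,124/3] y:[94/3,118/3] z:[26,42] -> hit [95/3,118/3], descend [7, 15]
      N7 x:[112/3,124/3] y:[97/3,109/3] z:[28,42] -> miss, prune
      N15 x:[95/3,36] y:[94/3,118/3] z:[26,40] -> hit [95/3,36], descend [3, 8]
        N3 x:[95/3,97/3] y:[113/3,118/3] z:[36,40] -> miss, prune
        N8 x:[95/3,36] y:[94/3,104/3] z:[26,34] -> hit [95/3,34] leaf, test {P5(miss), P6@t=101/3, P18(miss)}
    N10 x:[91/3,39] y:[94/3,115/3] z:[44,56] -> miss, prune

Visited [0, 1, 2, 4, 5, 12, 14, 6, 7, 15, 3, 8, 10]. Tests: 13 box, 2 leaf. Nearest: P6.

== RESULT ==
13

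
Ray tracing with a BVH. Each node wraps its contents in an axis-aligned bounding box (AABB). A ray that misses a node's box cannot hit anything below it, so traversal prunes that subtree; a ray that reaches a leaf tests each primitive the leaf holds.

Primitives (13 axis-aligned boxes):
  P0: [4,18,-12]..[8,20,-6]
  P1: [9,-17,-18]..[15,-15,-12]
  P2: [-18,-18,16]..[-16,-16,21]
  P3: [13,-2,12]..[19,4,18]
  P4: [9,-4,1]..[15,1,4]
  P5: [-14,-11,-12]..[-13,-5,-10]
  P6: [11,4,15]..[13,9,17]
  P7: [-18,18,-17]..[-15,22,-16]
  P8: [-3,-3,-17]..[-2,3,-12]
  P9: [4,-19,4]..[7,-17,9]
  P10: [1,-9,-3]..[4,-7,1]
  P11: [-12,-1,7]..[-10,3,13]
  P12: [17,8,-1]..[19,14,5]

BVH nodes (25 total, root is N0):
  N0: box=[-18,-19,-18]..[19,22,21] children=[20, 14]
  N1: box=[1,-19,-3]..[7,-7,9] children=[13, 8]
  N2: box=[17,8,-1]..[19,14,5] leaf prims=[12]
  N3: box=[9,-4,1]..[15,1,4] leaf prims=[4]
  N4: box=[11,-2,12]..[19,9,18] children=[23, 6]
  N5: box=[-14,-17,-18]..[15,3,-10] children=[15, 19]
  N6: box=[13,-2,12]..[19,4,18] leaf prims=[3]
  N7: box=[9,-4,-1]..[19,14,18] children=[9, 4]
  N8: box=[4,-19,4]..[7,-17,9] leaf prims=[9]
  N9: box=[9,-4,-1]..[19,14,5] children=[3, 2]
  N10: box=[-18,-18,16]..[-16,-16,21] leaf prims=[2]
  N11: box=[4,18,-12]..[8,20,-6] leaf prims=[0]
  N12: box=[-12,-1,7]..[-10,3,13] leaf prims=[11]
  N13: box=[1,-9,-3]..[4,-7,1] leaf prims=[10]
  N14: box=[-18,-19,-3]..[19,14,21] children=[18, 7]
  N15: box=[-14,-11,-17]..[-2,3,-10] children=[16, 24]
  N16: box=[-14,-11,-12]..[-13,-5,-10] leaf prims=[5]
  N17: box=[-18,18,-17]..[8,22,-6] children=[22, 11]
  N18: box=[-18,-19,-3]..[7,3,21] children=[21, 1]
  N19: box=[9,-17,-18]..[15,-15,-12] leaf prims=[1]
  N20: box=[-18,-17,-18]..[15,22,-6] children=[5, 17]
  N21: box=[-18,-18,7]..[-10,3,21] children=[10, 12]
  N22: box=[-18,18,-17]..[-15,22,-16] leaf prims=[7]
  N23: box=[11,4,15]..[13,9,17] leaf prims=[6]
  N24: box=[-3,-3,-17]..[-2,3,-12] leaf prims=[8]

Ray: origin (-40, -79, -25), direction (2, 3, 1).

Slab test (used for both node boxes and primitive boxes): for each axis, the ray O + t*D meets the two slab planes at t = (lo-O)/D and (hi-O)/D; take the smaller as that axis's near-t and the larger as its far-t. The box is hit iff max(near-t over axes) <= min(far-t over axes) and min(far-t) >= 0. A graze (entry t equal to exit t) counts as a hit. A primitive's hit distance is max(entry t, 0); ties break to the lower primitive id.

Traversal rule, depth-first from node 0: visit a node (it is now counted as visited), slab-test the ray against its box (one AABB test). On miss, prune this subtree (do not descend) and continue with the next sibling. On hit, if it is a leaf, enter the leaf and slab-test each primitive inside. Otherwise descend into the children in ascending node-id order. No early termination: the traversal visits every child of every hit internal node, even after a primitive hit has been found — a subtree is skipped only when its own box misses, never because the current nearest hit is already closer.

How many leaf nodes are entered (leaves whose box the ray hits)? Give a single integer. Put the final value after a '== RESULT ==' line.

Walk:
N0 x:[11,59/2] y:[20,101/3] z:[7,46] -> hit [20,59/2], descend [14, 20]
  N14 x:[11,59/2] y:[20,31] z:[22,46] -> hit [22,59/2], descend [7, 18]
    N7 x:[49/2,59/2] y:[25,31] z:[24,43] -> hit [25,59/2], descend [4, 9]
      N4 x:[51/2,59/2] y:[77/3,88/3] z:[37,43] -> miss, prune
      N9 x:[49/2,59/2] y:[25,31] z:[24,30] -> hit [25,59/2], descend [2, 3]
        N2 x:[57/2,59/2] y:[29,31] z:[24,30] -> hit [29,59/2] leaf, test {P12@t=29}
        N3 x:[49/2,55/2] y:[25,80/3] z:[26,29] -> hit [26,80/3] leaf, test {P4@t=26}
    N18 x:[11,47/2] y:[20,82/3] z:[22,46] -> hit [22,47/2], descend [1, 21]
      N1 x:[41/2,47/2] y:[20,24] z:[22,34] -> hit [22,47/2], descend [8, 13]
        N8 x:[22,47/2] y:[20,62/3] z:[29,34] -> miss, prune
        N13 x:[41/2,22] y:[70/3,24] z:[22,26] -> miss, prune
      N21 x:[11,15] y:[61/3,82/3] z:[32,46] -> miss, prune
  N20 x:[11,55/2] y:[62/3,101/3] z:[7,19] -> miss, prune

order=[0, 14, 7, 4, 9, 2, 3, 18, 1, 8, 13, 21, 20]  |boxes|=13  |leaves|=2  hit=P4

== RESULT ==
2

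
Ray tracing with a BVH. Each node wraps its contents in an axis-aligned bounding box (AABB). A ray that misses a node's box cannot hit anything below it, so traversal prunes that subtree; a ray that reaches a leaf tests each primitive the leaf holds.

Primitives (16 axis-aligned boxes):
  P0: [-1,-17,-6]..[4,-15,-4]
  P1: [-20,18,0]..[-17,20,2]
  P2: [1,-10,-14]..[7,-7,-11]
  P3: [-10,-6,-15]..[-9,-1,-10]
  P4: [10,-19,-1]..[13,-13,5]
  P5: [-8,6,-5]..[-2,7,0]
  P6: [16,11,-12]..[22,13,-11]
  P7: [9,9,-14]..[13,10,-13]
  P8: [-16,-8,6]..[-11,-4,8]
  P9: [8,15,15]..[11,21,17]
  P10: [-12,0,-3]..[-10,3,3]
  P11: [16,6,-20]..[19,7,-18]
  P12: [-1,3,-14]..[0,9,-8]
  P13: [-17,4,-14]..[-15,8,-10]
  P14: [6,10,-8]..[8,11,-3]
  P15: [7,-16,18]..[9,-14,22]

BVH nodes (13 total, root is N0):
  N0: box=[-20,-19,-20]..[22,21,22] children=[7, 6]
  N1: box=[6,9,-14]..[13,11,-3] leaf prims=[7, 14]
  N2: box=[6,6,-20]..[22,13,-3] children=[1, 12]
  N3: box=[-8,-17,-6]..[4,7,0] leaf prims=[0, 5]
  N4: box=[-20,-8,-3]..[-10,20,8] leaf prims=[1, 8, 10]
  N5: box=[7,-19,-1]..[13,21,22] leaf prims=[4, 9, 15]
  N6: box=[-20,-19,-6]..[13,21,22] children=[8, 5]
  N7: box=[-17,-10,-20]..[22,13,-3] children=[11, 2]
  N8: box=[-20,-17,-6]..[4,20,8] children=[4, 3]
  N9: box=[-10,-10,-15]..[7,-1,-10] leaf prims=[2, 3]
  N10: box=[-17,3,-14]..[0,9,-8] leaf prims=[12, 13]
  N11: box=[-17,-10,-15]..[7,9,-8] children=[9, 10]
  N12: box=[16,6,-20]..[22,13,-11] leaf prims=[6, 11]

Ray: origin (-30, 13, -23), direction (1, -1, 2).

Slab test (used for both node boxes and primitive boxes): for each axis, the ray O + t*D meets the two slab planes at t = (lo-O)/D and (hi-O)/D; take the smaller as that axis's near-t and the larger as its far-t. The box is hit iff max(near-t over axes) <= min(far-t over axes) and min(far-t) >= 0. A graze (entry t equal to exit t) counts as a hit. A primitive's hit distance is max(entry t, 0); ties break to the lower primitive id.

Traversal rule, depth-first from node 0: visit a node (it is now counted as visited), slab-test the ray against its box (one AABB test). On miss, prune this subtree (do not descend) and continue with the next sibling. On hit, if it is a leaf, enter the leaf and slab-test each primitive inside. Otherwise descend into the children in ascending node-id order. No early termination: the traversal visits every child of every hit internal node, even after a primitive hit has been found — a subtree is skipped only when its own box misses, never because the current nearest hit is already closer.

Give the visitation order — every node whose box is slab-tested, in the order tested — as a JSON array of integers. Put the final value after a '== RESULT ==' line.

Walk:
N0 x:[10,52] y:[-8,32] z:[3/2,45/2] -> hit [10,45/2], descend [6, 7]
  N6 x:[10,43] y:[-8,32] z:[17/2,45/2] -> hit [10,45/2], descend [5, 8]
    N5 x:[37,43] y:[-8,32] z:[11,45/2] -> miss, prune
    N8 x:[10,34] y:[-7,30] z:[17/2,31/2] -> hit [10,31/2], descend [3, 4]
      N3 x:[22,34] y:[6,30] z:[17/2,23/2] -> miss, prune
      N4 x:[10,20] y:[-7,21] z:[10,31/2] -> hit [10,31/2] leaf, test {P1(miss), P8(miss), P10(miss)}
  N7 x:[13,52] y:[0,23] z:[3/2,10] -> miss, prune

Visited [0, 6, 5, 8, 3, 4, 7]. Tests: 7 box, 1 leaf. Nearest: miss.

== RESULT ==
[0, 6, 5, 8, 3, 4, 7]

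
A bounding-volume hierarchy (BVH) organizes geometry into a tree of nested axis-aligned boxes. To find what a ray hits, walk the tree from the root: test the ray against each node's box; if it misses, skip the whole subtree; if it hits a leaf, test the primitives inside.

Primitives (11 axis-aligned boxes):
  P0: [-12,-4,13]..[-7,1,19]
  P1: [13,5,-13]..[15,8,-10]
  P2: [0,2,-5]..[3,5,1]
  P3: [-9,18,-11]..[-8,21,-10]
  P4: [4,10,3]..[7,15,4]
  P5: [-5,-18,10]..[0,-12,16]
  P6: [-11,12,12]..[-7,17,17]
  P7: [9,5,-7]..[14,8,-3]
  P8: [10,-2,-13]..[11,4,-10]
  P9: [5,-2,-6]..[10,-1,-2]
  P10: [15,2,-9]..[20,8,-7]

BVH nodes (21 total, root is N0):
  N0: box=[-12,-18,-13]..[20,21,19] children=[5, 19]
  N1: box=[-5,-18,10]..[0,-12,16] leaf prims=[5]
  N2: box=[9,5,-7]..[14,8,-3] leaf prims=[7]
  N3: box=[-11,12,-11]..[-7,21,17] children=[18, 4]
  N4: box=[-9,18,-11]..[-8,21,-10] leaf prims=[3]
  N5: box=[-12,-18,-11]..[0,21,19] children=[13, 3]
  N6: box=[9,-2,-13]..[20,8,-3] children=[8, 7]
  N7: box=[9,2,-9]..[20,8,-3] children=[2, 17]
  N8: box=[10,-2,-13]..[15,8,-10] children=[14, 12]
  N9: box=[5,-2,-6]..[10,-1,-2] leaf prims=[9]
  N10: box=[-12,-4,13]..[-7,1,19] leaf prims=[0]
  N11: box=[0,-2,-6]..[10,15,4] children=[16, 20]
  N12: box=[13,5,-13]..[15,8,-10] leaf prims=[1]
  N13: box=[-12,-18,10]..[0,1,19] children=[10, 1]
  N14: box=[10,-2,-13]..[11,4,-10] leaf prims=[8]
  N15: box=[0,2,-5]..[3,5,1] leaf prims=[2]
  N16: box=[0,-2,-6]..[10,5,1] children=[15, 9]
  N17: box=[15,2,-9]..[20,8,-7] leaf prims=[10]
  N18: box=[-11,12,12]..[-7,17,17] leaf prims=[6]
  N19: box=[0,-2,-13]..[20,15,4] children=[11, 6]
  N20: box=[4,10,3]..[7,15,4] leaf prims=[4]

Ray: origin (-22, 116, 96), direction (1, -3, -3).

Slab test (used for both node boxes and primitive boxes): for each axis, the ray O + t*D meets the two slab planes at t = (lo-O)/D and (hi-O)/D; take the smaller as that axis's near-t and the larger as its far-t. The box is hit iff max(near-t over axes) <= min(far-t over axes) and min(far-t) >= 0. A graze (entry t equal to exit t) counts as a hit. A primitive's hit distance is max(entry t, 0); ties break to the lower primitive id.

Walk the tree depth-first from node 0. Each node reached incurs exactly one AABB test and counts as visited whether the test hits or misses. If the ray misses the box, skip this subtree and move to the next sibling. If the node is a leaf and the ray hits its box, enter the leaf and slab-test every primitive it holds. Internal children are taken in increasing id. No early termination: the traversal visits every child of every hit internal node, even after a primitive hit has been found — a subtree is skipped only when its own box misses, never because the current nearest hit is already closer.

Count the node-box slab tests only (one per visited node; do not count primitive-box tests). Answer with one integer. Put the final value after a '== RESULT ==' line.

Walk:
N0 x:[10,42] y:[95/3,134/3] z:[77/3,109/3] -> hit [95/3,109/3], descend [5, 19]
  N5 x:[10,22] y:[95/3,134/3] z:[77/3,107/3] -> miss, prune
  N19 x:[22,42] y:[101/3,118/3] z:[92/3,109/3] -> hit [101/3,109/3], descend [6, 11]
    N6 x:[31,42] y:[36,118/3] z:[33,109/3] -> hit [36,109/3], descend [7, 8]
      N7 x:[31,42] y:[36,38] z:[33,35] -> miss, prune
      N8 x:[32,37] y:[36,118/3] z:[106/3,109/3] -> hit [36,109/3], descend [12, 14]
        N12 x:[35,37] y:[36,37] z:[106/3,109/3] -> hit [36,109/3] leaf, test {P1@t=36}
        N14 x:[32,33] y:[112/3,118/3] z:[106/3,109/3] -> miss, prune
    N11 x:[22,32] y:[101/3,118/3] z:[92/3,34] -> miss, prune

Summary -> nodes [0, 5, 19, 6, 7, 8, 12, 14, 11]; box-tests=9; leaf-entries=1; first=P1

== RESULT ==
9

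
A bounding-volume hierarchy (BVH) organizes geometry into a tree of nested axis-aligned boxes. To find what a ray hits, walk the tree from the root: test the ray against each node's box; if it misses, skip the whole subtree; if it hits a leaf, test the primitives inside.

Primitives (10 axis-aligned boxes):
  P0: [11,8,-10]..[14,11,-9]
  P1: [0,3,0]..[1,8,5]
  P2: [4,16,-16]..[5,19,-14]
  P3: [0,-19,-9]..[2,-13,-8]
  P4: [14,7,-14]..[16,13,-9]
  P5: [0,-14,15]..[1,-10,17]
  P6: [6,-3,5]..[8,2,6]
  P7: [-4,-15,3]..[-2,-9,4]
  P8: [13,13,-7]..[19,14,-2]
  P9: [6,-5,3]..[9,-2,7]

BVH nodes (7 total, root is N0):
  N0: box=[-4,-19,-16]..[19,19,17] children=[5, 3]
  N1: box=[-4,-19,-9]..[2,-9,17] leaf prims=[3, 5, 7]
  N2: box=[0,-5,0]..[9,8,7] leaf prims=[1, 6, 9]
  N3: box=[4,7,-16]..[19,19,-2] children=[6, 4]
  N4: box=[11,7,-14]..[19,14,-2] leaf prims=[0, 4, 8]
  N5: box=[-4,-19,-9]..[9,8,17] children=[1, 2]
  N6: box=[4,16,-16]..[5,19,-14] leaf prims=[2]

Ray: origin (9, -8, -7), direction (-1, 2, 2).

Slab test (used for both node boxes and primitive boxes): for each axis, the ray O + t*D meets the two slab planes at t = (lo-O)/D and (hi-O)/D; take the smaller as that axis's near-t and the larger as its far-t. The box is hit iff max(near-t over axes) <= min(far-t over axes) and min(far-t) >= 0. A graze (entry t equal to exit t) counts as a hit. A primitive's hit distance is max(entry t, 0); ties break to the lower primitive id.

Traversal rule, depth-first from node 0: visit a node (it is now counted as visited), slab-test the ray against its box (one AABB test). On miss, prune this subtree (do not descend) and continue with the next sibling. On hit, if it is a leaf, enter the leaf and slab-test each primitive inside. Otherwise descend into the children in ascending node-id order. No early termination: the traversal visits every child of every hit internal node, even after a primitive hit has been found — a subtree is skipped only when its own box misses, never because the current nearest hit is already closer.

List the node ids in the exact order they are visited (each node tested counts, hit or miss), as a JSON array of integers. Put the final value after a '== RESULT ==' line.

Walk:
N0 x:[-10,13] y:[-11/2,27/2] z:[-9/2,12] -> hit [-9/2,12], descend [3, 5]
  N3 x:[-10,5] y:[15/2,27/2] z:[-9/2,5/2] -> miss, prune
  N5 x:[0,13] y:[-11/2,8] z:[-1,12] -> hit [0,8], descend [1, 2]
    N1 x:[7,13] y:[-11/2,-1/2] z:[-1,12] -> miss, prune
    N2 x:[0,9] y:[3/2,8] z:[7/2,7] -> hit [7/2,7] leaf, test {P1(miss), P6(miss), P9(miss)}

5 AABB tests over nodes [0, 3, 5, 1, 2]; 1 leaf entered; closest miss.

== RESULT ==
[0, 3, 5, 1, 2]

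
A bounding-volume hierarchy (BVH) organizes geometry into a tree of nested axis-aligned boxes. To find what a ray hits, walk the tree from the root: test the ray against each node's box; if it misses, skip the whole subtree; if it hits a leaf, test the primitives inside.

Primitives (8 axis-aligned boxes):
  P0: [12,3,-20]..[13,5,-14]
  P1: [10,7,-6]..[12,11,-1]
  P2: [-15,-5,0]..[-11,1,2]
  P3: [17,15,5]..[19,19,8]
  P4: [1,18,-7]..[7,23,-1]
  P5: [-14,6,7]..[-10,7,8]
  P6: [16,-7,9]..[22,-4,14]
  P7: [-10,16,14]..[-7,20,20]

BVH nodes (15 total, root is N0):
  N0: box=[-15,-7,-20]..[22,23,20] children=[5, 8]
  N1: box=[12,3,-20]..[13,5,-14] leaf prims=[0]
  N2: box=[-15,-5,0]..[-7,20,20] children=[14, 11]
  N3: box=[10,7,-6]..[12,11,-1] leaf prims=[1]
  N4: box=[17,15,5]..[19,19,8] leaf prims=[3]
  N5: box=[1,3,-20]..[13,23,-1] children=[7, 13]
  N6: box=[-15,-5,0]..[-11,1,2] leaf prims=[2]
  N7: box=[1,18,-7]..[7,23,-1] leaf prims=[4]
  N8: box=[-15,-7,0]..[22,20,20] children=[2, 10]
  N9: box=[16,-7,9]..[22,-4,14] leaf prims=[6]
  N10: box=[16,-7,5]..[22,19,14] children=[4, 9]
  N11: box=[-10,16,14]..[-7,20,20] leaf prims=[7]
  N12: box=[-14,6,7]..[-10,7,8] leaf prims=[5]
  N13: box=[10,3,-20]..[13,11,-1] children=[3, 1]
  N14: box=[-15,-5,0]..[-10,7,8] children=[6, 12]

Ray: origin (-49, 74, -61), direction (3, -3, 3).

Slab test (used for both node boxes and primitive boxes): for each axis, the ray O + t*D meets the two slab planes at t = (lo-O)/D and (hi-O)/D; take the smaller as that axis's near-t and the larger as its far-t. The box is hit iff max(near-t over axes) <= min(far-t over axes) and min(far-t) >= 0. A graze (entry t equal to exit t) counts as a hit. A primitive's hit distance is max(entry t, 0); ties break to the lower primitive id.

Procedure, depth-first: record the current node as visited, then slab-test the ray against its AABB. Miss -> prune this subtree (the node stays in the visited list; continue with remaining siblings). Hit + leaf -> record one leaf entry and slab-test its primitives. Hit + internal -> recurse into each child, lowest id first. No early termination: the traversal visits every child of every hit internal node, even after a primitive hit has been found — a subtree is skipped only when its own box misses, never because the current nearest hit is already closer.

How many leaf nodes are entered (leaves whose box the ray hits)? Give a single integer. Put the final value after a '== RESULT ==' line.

Trace the traversal:
N0 x:[34/3,71/3] y:[17,27] z:[41/3,27] -> hit [17,71/3], descend [5, 8]
  N5 x:[50/3,62/3] y:[17,71/3] z:[41/3,20] -> hit [17,20], descend [7, 13]
    N7 x:[50/3,56/3] y:[17,56/3] z:[18,20] -> hit [18,56/3] leaf, test {P4@t=18}
    N13 x:[59/3,62/3] y:[21,71/3] z:[41/3,20] -> miss, prune
  N8 x:[34/3,71/3] y:[18,27] z:[61/3,27] -> hit [61/3,71/3], descend [2, 10]
    N2 x:[34/3,14] y:[18,79/3] z:[61/3,27] -> miss, prune
    N10 x:[65/3,71/3] y:[55/3,27] z:[22,25] -> hit [22,71/3], descend [4, 9]
      N4 x:[22,68/3] y:[55/3,59/3] z:[22,23] -> miss, prune
      N9 x:[65/3,71/3] y:[26,27] z:[70/3,25] -> miss, prune

Visited [0, 5, 7, 13, 8, 2, 10, 4, 9]. Tests: 9 box, 1 leaf. Nearest: P4.

== RESULT ==
1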